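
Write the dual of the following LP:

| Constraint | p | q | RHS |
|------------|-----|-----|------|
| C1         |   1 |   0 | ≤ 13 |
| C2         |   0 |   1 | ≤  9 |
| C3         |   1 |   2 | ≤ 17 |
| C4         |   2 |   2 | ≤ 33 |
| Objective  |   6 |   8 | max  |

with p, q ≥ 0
Minimize: z = 13y1 + 9y2 + 17y3 + 33y4

Subject to:
  C1: -y1 - y3 - 2y4 ≤ -6
  C2: -y2 - 2y3 - 2y4 ≤ -8
  y1, y2, y3, y4 ≥ 0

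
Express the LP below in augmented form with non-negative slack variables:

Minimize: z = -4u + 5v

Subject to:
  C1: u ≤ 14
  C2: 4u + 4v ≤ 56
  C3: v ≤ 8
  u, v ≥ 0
min z = -4u + 5v

s.t.
  u + s1 = 14
  4u + 4v + s2 = 56
  v + s3 = 8
  u, v, s1, s2, s3 ≥ 0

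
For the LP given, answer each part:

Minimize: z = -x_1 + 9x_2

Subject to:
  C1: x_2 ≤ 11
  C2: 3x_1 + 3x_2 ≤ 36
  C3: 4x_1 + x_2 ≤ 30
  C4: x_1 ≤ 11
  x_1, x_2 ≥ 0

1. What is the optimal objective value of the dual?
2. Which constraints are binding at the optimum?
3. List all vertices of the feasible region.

1. -7.5 (by strong duality, equal to the primal optimum)
2. C3, x_2 ≥ 0
3. (0, 0), (7.5, 0), (6, 6), (1, 11), (0, 11)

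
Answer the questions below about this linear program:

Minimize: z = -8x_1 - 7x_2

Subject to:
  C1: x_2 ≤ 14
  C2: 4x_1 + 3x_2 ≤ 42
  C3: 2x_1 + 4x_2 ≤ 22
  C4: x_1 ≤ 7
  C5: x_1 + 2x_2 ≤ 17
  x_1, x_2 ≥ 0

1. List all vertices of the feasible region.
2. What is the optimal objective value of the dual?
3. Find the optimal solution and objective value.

1. (0, 0), (7, 0), (7, 2), (0, 5.5)
2. -70 (by strong duality, equal to the primal optimum)
3. x_1 = 7, x_2 = 2, z = -70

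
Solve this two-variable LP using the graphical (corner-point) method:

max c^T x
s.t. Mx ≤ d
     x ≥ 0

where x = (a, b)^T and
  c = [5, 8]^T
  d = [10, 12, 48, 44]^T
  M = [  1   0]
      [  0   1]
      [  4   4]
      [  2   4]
Each vertex is the intersection of two constraint boundaries that also satisfies all remaining constraints:
  a = 0 and b = 0 → (0, 0)
  a = 10 and b = 0 → (10, 0)
  a = 10 and 4a + 4b = 48 → (10, 2)
  4a + 4b = 48 and 2a + 4b = 44 → (2, 10)
  2a + 4b = 44 and a = 0 → (0, 11)

Evaluating z = 5a + 8b at each vertex:
  (0, 0): z = 0
  (10, 0): z = 50
  (10, 2): z = 66
  (2, 10): z = 90
  (0, 11): z = 88

The maximum is at (2, 10) with z = 90.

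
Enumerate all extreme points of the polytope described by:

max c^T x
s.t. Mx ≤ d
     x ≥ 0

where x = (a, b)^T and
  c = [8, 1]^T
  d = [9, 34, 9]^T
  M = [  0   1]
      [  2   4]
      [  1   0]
Each vertex is the intersection of two constraint boundaries that also satisfies all remaining constraints:
  a = 0 and b = 0 → (0, 0)
  a = 9 and b = 0 → (9, 0)
  2a + 4b = 34 and a = 9 → (9, 4)
  2a + 4b = 34 and a = 0 → (0, 8.5)

Vertices: (0, 0), (9, 0), (9, 4), (0, 8.5)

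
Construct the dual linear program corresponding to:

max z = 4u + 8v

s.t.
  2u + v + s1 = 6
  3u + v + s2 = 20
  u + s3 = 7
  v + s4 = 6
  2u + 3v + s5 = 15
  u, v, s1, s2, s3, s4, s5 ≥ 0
Minimize: z = 6y1 + 20y2 + 7y3 + 6y4 + 15y5

Subject to:
  C1: -2y1 - 3y2 - y3 - 2y5 ≤ -4
  C2: -y1 - y2 - y4 - 3y5 ≤ -8
  y1, y2, y3, y4, y5 ≥ 0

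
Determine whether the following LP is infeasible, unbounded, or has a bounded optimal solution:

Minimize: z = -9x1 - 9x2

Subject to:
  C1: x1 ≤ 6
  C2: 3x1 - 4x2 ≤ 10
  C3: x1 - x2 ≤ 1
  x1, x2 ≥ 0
Feasible point: (0, 0) satisfies every constraint, so the LP is feasible.
Direction d = (0, 1): for each constraint row a, a·d ≤ 0 —
  (1)(0) + (0)(1) = 0 ≤ 0
  (3)(0) + (-4)(1) = -4 ≤ 0
  (1)(0) + (-1)(1) = -1 ≤ 0
and d ≥ 0, so (0, 0) + t·d stays feasible for every t ≥ 0. Along this ray z = -9x1 - 9x2 changes by -9 per unit t, so z → −∞.

Unbounded — the objective can decrease without bound over the feasible region.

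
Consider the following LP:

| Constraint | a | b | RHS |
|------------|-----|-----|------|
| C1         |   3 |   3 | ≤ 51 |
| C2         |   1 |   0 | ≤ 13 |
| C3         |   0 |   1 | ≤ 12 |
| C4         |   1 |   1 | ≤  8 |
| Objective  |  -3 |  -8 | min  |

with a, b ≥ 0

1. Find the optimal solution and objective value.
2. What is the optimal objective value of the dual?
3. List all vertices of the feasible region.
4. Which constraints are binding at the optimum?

1. a = 0, b = 8, z = -64
2. -64 (by strong duality, equal to the primal optimum)
3. (0, 0), (8, 0), (0, 8)
4. C4, a ≥ 0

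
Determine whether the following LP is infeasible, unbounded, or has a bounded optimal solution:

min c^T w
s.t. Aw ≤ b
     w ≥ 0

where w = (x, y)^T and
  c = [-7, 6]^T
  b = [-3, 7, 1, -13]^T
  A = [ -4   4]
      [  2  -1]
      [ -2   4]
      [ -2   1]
One constraint requires 2x - y ≤ 7, while the constraint -2x + y ≤ -13 is equivalent to 2x - y ≥ 13. Together they would need 13 ≤ 2x - y ≤ 7, which is impossible since 13 > 7. No point satisfies all constraints.

The feasible region is empty; the LP is infeasible.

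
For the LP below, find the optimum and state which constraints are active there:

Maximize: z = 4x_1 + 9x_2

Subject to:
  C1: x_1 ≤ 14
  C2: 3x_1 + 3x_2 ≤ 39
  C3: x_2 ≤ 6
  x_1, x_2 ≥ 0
Optimal: x_1 = 7, x_2 = 6
Binding: C2, C3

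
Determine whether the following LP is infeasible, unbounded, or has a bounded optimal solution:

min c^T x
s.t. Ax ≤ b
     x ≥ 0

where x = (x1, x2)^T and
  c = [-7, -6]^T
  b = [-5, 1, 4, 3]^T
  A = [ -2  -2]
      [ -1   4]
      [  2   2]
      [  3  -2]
One constraint requires 2x1 + 2x2 ≤ 4, while the constraint -2x1 - 2x2 ≤ -5 is equivalent to 2x1 + 2x2 ≥ 5. Together they would need 5 ≤ 2x1 + 2x2 ≤ 4, which is impossible since 5 > 4. No point satisfies all constraints.

The feasible region is empty; the LP is infeasible.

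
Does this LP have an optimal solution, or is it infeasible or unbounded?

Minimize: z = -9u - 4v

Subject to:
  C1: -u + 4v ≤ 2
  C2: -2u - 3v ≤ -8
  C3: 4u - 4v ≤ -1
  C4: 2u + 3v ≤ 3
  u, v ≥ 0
C4 requires 2u + 3v ≤ 3, while C2 (-2u - 3v ≤ -8) is equivalent to 2u + 3v ≥ 8. Together they would need 8 ≤ 2u + 3v ≤ 3, which is impossible since 8 > 3. No point satisfies all constraints.

The feasible region is empty; the LP is infeasible.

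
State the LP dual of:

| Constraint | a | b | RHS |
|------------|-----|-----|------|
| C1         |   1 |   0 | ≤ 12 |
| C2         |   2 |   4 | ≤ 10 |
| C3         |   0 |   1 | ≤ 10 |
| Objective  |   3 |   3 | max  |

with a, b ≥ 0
Minimize: z = 12y1 + 10y2 + 10y3

Subject to:
  C1: -y1 - 2y2 ≤ -3
  C2: -4y2 - y3 ≤ -3
  y1, y2, y3 ≥ 0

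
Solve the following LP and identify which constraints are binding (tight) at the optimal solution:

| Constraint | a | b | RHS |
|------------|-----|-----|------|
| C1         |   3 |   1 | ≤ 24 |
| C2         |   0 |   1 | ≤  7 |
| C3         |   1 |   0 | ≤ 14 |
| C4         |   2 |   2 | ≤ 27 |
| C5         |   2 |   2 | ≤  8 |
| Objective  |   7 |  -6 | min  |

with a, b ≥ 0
Optimal: a = 0, b = 4
Slack at optimum:
  C1: slack = 20
  C2: slack = 3
  C3: slack = 14
  C4: slack = 19
  C5: slack = 0 (binding)
  a ≥ 0: a = 0 (binding)
  b ≥ 0: b = 4
Binding constraints: C5, a ≥ 0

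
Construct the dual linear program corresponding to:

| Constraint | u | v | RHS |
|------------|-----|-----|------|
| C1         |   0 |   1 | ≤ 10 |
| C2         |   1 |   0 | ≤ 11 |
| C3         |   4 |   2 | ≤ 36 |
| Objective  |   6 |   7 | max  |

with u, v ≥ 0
Minimize: z = 10y1 + 11y2 + 36y3

Subject to:
  C1: -y2 - 4y3 ≤ -6
  C2: -y1 - 2y3 ≤ -7
  y1, y2, y3 ≥ 0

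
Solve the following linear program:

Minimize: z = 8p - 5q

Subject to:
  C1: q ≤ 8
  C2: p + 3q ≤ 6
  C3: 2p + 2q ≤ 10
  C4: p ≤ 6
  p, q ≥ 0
Each vertex is the intersection of two constraint boundaries that also satisfies all remaining constraints:
  p = 0 and q = 0 → (0, 0)
  2p + 2q = 10 and q = 0 → (5, 0)
  p + 3q = 6 and 2p + 2q = 10 → (4.5, 0.5)
  p + 3q = 6 and p = 0 → (0, 2)

Evaluating z = 8p - 5q at each vertex:
  (0, 0): z = 0
  (5, 0): z = 40
  (4.5, 0.5): z = 33.5
  (0, 2): z = -10

The minimum is at (0, 2) with z = -10.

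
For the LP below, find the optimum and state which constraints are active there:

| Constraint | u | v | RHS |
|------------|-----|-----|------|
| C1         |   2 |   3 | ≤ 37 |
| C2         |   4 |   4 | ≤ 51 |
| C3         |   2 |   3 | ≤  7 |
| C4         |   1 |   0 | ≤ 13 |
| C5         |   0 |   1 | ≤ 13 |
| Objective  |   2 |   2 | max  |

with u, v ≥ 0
Optimal: u = 3.5, v = 0
Binding: C3, v ≥ 0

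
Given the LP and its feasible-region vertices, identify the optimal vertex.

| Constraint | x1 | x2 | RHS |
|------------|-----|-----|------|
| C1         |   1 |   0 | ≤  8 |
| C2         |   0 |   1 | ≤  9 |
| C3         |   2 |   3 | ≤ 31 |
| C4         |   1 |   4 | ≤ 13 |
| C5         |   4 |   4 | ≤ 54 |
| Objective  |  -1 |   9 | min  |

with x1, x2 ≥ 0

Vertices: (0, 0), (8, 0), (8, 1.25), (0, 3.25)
Evaluating z = -x1 + 9x2 at each vertex:
  (0, 0): z = 0
  (8, 0): z = -8
  (8, 1.25): z = 3.25
  (0, 3.25): z = 29.25

The smallest value is z = -8, attained at (8, 0).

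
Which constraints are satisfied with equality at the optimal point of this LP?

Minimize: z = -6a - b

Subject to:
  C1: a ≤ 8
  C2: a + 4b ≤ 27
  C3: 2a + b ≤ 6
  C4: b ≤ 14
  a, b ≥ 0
Optimal: a = 3, b = 0
Binding: C3, b ≥ 0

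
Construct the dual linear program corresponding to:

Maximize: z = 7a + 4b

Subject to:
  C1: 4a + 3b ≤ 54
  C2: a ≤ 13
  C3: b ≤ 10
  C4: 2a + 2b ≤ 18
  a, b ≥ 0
Minimize: z = 54y1 + 13y2 + 10y3 + 18y4

Subject to:
  C1: -4y1 - y2 - 2y4 ≤ -7
  C2: -3y1 - y3 - 2y4 ≤ -4
  y1, y2, y3, y4 ≥ 0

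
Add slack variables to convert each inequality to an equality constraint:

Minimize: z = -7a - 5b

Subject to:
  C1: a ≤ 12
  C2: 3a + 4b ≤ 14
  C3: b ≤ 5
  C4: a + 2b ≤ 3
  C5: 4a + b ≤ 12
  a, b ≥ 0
min z = -7a - 5b

s.t.
  a + s1 = 12
  3a + 4b + s2 = 14
  b + s3 = 5
  a + 2b + s4 = 3
  4a + b + s5 = 12
  a, b, s1, s2, s3, s4, s5 ≥ 0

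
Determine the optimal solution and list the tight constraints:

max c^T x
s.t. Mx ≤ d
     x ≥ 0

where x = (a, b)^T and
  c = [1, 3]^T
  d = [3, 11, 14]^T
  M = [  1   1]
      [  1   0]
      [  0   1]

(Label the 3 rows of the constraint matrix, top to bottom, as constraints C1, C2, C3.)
Optimal: a = 0, b = 3
Binding: C1, a ≥ 0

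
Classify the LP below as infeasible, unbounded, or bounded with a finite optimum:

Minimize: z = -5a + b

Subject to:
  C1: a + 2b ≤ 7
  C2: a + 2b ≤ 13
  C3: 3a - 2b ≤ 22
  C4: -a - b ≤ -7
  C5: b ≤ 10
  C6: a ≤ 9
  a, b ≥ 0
The point (7, 0) satisfies every constraint, so the LP is feasible; the constraints give a ≤ 9 and b ≤ 10, which with a, b ≥ 0 keep the feasible region inside a bounded box. A feasible, bounded LP attains a finite optimum at a vertex.

Evaluating z = -5a + b at each vertex:
  (7, 0): z = -35

The LP has an optimal solution: (7, 0) with z = -35.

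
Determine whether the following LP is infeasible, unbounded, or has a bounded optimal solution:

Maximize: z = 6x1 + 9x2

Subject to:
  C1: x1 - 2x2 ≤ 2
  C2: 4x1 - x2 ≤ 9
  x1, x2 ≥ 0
Feasible point: (0, 0) satisfies every constraint, so the LP is feasible.
Direction d = (0, 1): for each constraint row a, a·d ≤ 0 —
  (1)(0) + (-2)(1) = -2 ≤ 0
  (4)(0) + (-1)(1) = -1 ≤ 0
and d ≥ 0, so (0, 0) + t·d stays feasible for every t ≥ 0. Along this ray z = 6x1 + 9x2 changes by 9 per unit t, so z → +∞.

Unbounded — the objective can increase without bound over the feasible region.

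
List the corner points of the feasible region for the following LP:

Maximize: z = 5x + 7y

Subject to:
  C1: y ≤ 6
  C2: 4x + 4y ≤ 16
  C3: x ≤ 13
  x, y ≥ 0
Each vertex is the intersection of two constraint boundaries that also satisfies all remaining constraints:
  x = 0 and y = 0 → (0, 0)
  4x + 4y = 16 and y = 0 → (4, 0)
  4x + 4y = 16 and x = 0 → (0, 4)

Vertices: (0, 0), (4, 0), (0, 4)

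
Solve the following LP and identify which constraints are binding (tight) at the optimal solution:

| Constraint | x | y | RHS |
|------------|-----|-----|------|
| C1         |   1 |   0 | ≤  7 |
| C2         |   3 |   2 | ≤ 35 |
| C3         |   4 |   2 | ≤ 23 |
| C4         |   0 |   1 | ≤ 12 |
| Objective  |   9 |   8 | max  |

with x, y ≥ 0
Optimal: x = 0, y = 11.5
Binding: C3, x ≥ 0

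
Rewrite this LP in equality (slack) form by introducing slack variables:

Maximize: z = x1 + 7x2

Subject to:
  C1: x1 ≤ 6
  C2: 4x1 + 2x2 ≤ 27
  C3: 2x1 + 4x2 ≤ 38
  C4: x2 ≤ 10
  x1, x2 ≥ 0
max z = x1 + 7x2

s.t.
  x1 + s1 = 6
  4x1 + 2x2 + s2 = 27
  2x1 + 4x2 + s3 = 38
  x2 + s4 = 10
  x1, x2, s1, s2, s3, s4 ≥ 0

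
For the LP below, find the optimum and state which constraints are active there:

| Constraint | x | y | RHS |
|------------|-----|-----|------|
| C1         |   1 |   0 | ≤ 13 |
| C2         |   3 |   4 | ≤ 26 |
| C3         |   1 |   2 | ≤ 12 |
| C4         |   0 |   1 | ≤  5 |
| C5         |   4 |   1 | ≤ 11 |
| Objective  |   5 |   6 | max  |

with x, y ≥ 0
Optimal: x = 1.5, y = 5
Binding: C4, C5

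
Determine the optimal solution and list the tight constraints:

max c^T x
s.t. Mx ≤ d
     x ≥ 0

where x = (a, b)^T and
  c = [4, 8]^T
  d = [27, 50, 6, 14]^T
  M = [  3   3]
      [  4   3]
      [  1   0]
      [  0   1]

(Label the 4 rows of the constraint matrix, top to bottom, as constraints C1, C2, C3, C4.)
Optimal: a = 0, b = 9
Binding: C1, a ≥ 0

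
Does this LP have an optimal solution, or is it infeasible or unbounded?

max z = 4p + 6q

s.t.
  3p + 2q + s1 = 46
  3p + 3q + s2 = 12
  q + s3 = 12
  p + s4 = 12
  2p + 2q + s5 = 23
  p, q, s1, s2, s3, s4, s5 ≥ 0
The point (0, 4) satisfies every constraint, so the LP is feasible; the constraints give p ≤ 12 and q ≤ 12, which with p, q ≥ 0 keep the feasible region inside a bounded box. A feasible, bounded LP attains a finite optimum at a vertex.

The LP has an optimal solution: (0, 4) with z = 24.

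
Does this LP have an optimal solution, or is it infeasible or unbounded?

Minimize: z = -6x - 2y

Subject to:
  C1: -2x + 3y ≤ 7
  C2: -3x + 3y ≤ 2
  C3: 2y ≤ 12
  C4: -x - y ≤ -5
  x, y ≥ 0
Feasible point: (3, 2) satisfies every constraint, so the LP is feasible.
Direction d = (1, 0): for each constraint row a, a·d ≤ 0 —
  (-2)(1) + (3)(0) = -2 ≤ 0
  (-3)(1) + (3)(0) = -3 ≤ 0
  (0)(1) + (2)(0) = 0 ≤ 0
  (-1)(1) + (-1)(0) = -1 ≤ 0
and d ≥ 0, so (3, 2) + t·d stays feasible for every t ≥ 0. Along this ray z = -6x - 2y changes by -6 per unit t, so z → −∞.

The LP is unbounded; z can be made arbitrarily small.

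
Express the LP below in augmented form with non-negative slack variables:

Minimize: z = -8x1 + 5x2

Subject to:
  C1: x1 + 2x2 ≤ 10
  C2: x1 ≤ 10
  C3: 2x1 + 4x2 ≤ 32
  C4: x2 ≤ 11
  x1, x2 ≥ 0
min z = -8x1 + 5x2

s.t.
  x1 + 2x2 + s1 = 10
  x1 + s2 = 10
  2x1 + 4x2 + s3 = 32
  x2 + s4 = 11
  x1, x2, s1, s2, s3, s4 ≥ 0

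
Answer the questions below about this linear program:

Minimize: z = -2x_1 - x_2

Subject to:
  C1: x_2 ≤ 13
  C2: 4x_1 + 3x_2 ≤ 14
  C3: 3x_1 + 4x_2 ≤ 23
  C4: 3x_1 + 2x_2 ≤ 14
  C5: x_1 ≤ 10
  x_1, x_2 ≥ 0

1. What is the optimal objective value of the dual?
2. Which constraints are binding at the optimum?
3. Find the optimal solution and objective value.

1. -7 (by strong duality, equal to the primal optimum)
2. C2, x_2 ≥ 0
3. x_1 = 3.5, x_2 = 0, z = -7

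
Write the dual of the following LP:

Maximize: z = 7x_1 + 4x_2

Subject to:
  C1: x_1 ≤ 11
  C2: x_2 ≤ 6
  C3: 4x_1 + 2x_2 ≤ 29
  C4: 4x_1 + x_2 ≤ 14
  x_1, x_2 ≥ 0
Minimize: z = 11y1 + 6y2 + 29y3 + 14y4

Subject to:
  C1: -y1 - 4y3 - 4y4 ≤ -7
  C2: -y2 - 2y3 - y4 ≤ -4
  y1, y2, y3, y4 ≥ 0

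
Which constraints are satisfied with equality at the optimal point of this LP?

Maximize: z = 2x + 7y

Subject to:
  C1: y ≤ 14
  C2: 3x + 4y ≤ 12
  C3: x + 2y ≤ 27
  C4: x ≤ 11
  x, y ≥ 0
Optimal: x = 0, y = 3
Slack at optimum:
  C1: slack = 11
  C2: slack = 0 (binding)
  C3: slack = 21
  C4: slack = 11
  x ≥ 0: x = 0 (binding)
  y ≥ 0: y = 3
Binding constraints: C2, x ≥ 0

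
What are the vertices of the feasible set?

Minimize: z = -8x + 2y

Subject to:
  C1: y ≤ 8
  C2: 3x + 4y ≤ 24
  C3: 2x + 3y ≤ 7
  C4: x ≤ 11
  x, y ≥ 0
Each vertex is the intersection of two constraint boundaries that also satisfies all remaining constraints:
  x = 0 and y = 0 → (0, 0)
  2x + 3y = 7 and y = 0 → (3.5, 0)
  2x + 3y = 7 and x = 0 → (0, 2.333)

Vertices: (0, 0), (3.5, 0), (0, 2.333)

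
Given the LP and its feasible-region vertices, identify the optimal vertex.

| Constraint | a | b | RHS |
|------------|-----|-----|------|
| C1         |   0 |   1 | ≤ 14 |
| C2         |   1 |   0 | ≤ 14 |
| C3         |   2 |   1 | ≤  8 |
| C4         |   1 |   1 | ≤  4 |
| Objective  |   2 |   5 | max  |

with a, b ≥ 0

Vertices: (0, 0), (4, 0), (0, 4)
Evaluating z = 2a + 5b at each vertex:
  (0, 0): z = 0
  (4, 0): z = 8
  (0, 4): z = 20

The largest value is z = 20, attained at (0, 4).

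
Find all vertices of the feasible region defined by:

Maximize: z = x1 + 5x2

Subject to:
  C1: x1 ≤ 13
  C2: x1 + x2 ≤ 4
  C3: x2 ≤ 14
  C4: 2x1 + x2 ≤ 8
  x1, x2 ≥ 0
Each vertex is the intersection of two constraint boundaries that also satisfies all remaining constraints:
  x1 = 0 and x2 = 0 → (0, 0)
  x1 + x2 = 4 and 2x1 + x2 = 8 → (4, 0)
  x1 + x2 = 4 and x1 = 0 → (0, 4)

Vertices: (0, 0), (4, 0), (0, 4)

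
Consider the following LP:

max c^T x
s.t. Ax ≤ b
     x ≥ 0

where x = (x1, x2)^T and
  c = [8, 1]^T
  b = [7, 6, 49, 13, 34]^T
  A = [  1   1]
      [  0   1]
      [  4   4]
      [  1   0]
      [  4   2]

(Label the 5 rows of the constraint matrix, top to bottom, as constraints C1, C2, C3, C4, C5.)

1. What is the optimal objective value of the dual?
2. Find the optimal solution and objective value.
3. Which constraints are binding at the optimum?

1. 56 (by strong duality, equal to the primal optimum)
2. x1 = 7, x2 = 0, z = 56
3. C1, x2 ≥ 0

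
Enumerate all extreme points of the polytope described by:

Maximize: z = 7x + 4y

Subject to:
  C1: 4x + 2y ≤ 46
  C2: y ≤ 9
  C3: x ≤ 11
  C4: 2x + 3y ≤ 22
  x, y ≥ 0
Each vertex is the intersection of two constraint boundaries that also satisfies all remaining constraints:
  x = 0 and y = 0 → (0, 0)
  x = 11 and 2x + 3y = 22 → (11, 0)
  2x + 3y = 22 and x = 0 → (0, 7.333)

Vertices: (0, 0), (11, 0), (0, 7.333)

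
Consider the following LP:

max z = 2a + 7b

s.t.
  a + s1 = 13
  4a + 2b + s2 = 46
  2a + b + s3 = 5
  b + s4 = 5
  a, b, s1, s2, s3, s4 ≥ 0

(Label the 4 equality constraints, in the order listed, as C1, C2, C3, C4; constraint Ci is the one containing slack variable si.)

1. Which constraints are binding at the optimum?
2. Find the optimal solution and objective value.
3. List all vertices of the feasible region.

1. C3, C4, a ≥ 0
2. a = 0, b = 5, z = 35
3. (0, 0), (2.5, 0), (0, 5)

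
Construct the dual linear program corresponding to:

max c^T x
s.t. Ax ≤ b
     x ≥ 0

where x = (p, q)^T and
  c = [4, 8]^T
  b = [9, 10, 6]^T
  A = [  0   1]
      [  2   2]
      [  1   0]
Minimize: z = 9y1 + 10y2 + 6y3

Subject to:
  C1: -2y2 - y3 ≤ -4
  C2: -y1 - 2y2 ≤ -8
  y1, y2, y3 ≥ 0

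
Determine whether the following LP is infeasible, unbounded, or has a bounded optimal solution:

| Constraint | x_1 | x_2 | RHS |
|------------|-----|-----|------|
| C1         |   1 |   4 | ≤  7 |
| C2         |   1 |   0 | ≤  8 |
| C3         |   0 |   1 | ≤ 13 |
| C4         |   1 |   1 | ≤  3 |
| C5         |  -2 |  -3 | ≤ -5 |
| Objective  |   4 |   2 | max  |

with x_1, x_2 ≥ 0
The point (3, 0) satisfies every constraint, so the LP is feasible; the constraints give x_1 ≤ 8 and x_2 ≤ 13, which with x_1, x_2 ≥ 0 keep the feasible region inside a bounded box. A feasible, bounded LP attains a finite optimum at a vertex.

Evaluating z = 4x_1 + 2x_2 at each vertex:
  (2.5, 0): z = 10
  (3, 0): z = 12
  (1.667, 1.333): z = 9.333
  (0, 1.75): z = 3.5
  (0, 1.667): z = 3.333

Feasible with finite optimum z* = 12 at (3, 0).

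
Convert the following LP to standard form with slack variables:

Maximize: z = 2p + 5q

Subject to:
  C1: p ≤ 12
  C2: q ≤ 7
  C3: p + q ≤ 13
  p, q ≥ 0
max z = 2p + 5q

s.t.
  p + s1 = 12
  q + s2 = 7
  p + q + s3 = 13
  p, q, s1, s2, s3 ≥ 0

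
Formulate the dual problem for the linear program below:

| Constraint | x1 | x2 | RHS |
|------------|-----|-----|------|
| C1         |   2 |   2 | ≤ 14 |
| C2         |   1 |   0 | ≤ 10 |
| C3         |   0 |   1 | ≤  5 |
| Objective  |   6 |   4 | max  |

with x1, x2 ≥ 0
Minimize: z = 14y1 + 10y2 + 5y3

Subject to:
  C1: -2y1 - y2 ≤ -6
  C2: -2y1 - y3 ≤ -4
  y1, y2, y3 ≥ 0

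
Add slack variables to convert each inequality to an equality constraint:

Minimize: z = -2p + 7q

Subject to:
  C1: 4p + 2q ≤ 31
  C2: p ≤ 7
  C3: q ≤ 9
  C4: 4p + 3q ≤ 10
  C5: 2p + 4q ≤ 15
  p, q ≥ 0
min z = -2p + 7q

s.t.
  4p + 2q + s1 = 31
  p + s2 = 7
  q + s3 = 9
  4p + 3q + s4 = 10
  2p + 4q + s5 = 15
  p, q, s1, s2, s3, s4, s5 ≥ 0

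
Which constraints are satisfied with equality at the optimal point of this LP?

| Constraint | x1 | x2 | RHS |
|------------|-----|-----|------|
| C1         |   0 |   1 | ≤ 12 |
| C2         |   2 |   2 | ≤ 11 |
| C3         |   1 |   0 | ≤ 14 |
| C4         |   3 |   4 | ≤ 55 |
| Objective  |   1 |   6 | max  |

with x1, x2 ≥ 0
Optimal: x1 = 0, x2 = 5.5
Slack at optimum:
  C1: slack = 6.5
  C2: slack = 0 (binding)
  C3: slack = 14
  C4: slack = 33
  x1 ≥ 0: x1 = 0 (binding)
  x2 ≥ 0: x2 = 5.5
Binding constraints: C2, x1 ≥ 0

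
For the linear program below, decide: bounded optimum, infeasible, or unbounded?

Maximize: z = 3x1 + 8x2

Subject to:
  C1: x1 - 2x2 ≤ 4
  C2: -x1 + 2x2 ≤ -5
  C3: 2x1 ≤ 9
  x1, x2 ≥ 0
C1 requires x1 - 2x2 ≤ 4, while C2 (-x1 + 2x2 ≤ -5) is equivalent to x1 - 2x2 ≥ 5. Together they would need 5 ≤ x1 - 2x2 ≤ 4, which is impossible since 5 > 4. No point satisfies all constraints.

Infeasible: no point satisfies all constraints simultaneously.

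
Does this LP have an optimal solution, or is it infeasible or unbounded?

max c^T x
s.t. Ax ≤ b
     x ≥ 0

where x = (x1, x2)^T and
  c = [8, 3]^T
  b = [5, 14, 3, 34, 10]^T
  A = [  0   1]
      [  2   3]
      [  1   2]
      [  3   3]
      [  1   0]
The point (3, 0) satisfies every constraint, so the LP is feasible; the constraints give x1 ≤ 10 and x2 ≤ 5, which with x1, x2 ≥ 0 keep the feasible region inside a bounded box. A feasible, bounded LP attains a finite optimum at a vertex.

Evaluating z = 8x1 + 3x2 at each vertex:
  (0, 0): z = 0
  (3, 0): z = 24
  (0, 1.5): z = 4.5

Bounded optimum: z* = 24 at (3, 0).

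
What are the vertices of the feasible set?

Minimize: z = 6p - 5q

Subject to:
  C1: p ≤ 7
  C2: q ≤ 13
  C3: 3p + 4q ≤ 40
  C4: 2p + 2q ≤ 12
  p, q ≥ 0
Each vertex is the intersection of two constraint boundaries that also satisfies all remaining constraints:
  p = 0 and q = 0 → (0, 0)
  2p + 2q = 12 and q = 0 → (6, 0)
  2p + 2q = 12 and p = 0 → (0, 6)

Vertices: (0, 0), (6, 0), (0, 6)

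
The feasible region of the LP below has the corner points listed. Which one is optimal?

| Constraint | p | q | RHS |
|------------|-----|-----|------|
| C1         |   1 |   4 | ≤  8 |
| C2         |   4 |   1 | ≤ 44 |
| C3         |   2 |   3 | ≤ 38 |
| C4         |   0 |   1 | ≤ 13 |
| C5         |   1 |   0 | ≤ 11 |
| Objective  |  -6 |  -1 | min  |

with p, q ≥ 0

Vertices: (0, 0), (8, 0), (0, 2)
Evaluating z = -6p - q at each vertex:
  (0, 0): z = 0
  (8, 0): z = -48
  (0, 2): z = -2

The smallest value is z = -48, attained at (8, 0).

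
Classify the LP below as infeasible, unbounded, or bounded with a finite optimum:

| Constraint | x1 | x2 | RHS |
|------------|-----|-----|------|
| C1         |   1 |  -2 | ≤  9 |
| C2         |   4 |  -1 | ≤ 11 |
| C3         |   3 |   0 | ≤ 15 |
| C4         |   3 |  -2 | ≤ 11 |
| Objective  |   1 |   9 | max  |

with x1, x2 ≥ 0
Feasible point: (0, 0) satisfies every constraint, so the LP is feasible.
Direction d = (0, 1): for each constraint row a, a·d ≤ 0 —
  (1)(0) + (-2)(1) = -2 ≤ 0
  (4)(0) + (-1)(1) = -1 ≤ 0
  (3)(0) + (0)(1) = 0 ≤ 0
  (3)(0) + (-2)(1) = -2 ≤ 0
and d ≥ 0, so (0, 0) + t·d stays feasible for every t ≥ 0. Along this ray z = x1 + 9x2 changes by 9 per unit t, so z → +∞.

The LP is unbounded; z can be made arbitrarily large.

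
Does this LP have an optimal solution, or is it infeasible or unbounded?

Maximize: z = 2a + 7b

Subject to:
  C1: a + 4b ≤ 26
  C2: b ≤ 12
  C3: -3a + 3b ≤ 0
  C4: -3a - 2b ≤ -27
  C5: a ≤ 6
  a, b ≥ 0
The point (6, 5) satisfies every constraint, so the LP is feasible; the constraints give a ≤ 6 and b ≤ 12, which with a, b ≥ 0 keep the feasible region inside a bounded box. A feasible, bounded LP attains a finite optimum at a vertex.

Evaluating z = 2a + 7b at each vertex:
  (6, 4.5): z = 43.5
  (6, 5): z = 47
  (5.6, 5.1): z = 46.9

Bounded optimum: z* = 47 at (6, 5).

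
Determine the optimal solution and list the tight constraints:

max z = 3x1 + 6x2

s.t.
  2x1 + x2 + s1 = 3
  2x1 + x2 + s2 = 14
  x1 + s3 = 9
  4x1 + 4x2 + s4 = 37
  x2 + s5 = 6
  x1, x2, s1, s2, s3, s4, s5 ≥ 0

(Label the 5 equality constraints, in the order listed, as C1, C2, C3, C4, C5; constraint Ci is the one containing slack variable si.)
Optimal: x1 = 0, x2 = 3
Slack at optimum:
  C1: slack = 0 (binding)
  C2: slack = 11
  C3: slack = 9
  C4: slack = 25
  C5: slack = 3
  x1 ≥ 0: x1 = 0 (binding)
  x2 ≥ 0: x2 = 3
Binding constraints: C1, x1 ≥ 0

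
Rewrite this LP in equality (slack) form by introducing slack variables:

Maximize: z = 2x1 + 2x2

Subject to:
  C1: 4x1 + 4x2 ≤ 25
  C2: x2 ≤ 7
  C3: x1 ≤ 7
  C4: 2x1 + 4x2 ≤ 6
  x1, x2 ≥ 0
max z = 2x1 + 2x2

s.t.
  4x1 + 4x2 + s1 = 25
  x2 + s2 = 7
  x1 + s3 = 7
  2x1 + 4x2 + s4 = 6
  x1, x2, s1, s2, s3, s4 ≥ 0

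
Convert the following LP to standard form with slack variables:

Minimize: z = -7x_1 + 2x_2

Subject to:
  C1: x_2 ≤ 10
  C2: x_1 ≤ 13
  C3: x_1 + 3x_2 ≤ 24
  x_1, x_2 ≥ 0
min z = -7x_1 + 2x_2

s.t.
  x_2 + s1 = 10
  x_1 + s2 = 13
  x_1 + 3x_2 + s3 = 24
  x_1, x_2, s1, s2, s3 ≥ 0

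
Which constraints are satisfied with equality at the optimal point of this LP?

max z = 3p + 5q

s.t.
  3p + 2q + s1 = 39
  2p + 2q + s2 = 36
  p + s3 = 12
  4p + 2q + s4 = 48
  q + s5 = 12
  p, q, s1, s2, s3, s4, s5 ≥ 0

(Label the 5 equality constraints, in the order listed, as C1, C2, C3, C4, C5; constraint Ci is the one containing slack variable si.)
Optimal: p = 5, q = 12
Slack at optimum:
  C1: slack = 0 (binding)
  C2: slack = 2
  C3: slack = 7
  C4: slack = 4
  C5: slack = 0 (binding)
  p ≥ 0: p = 5
  q ≥ 0: q = 12
Binding constraints: C1, C5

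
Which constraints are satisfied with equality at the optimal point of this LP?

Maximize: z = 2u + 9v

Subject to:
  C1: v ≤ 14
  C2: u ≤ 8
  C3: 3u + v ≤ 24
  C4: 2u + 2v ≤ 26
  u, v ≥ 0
Optimal: u = 0, v = 13
Binding: C4, u ≥ 0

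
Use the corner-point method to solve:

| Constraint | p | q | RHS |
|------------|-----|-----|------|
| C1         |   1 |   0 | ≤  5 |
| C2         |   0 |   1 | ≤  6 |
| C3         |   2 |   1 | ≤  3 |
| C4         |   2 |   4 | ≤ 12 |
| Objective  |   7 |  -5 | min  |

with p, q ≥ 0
p = 0, q = 3, z = -15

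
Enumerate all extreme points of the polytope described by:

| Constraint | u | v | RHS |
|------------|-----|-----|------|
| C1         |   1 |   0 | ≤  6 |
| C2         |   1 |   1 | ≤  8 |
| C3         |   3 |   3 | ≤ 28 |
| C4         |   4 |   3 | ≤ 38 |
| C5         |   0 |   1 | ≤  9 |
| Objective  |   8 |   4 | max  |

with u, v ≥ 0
Each vertex is the intersection of two constraint boundaries that also satisfies all remaining constraints:
  u = 0 and v = 0 → (0, 0)
  u = 6 and v = 0 → (6, 0)
  u = 6 and u + v = 8 → (6, 2)
  u + v = 8 and u = 0 → (0, 8)

Vertices: (0, 0), (6, 0), (6, 2), (0, 8)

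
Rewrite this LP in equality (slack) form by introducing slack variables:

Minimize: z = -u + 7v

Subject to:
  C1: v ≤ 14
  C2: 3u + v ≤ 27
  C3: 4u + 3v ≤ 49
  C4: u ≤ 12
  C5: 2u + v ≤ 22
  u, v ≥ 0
min z = -u + 7v

s.t.
  v + s1 = 14
  3u + v + s2 = 27
  4u + 3v + s3 = 49
  u + s4 = 12
  2u + v + s5 = 22
  u, v, s1, s2, s3, s4, s5 ≥ 0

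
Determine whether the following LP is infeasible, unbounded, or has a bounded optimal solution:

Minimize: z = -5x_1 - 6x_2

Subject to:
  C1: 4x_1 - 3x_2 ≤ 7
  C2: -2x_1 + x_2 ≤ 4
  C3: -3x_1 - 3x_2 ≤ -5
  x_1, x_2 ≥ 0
Feasible point: (0, 2) satisfies every constraint, so the LP is feasible.
Direction d = (3, 4): for each constraint row a, a·d ≤ 0 —
  (4)(3) + (-3)(4) = 0 ≤ 0
  (-2)(3) + (1)(4) = -2 ≤ 0
  (-3)(3) + (-3)(4) = -21 ≤ 0
and d ≥ 0, so (0, 2) + t·d stays feasible for every t ≥ 0. Along this ray z = -5x_1 - 6x_2 changes by -39 per unit t, so z → −∞.

Unbounded: there is a feasible ray along which z → −∞.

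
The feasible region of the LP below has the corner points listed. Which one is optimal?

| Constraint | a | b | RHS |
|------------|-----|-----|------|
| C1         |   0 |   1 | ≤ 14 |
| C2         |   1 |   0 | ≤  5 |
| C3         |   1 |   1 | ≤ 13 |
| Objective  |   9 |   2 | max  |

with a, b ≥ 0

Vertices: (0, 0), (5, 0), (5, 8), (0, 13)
(5, 8) with z = 61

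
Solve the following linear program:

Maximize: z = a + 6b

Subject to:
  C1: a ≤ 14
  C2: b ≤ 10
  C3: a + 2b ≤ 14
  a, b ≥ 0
a = 0, b = 7, z = 42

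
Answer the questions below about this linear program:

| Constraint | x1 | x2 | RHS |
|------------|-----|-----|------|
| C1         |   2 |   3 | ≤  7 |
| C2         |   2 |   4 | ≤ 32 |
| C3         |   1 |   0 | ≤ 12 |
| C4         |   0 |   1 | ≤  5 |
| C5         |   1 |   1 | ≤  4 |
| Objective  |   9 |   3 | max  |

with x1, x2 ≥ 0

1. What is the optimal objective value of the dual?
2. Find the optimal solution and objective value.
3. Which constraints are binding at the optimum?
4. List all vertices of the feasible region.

1. 31.5 (by strong duality, equal to the primal optimum)
2. x1 = 3.5, x2 = 0, z = 31.5
3. C1, x2 ≥ 0
4. (0, 0), (3.5, 0), (0, 2.333)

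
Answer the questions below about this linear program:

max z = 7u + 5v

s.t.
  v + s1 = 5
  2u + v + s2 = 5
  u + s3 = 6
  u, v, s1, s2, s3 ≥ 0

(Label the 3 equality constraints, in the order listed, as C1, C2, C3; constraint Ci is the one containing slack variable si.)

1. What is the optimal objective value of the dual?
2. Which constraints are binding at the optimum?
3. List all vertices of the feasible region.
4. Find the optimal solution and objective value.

1. 25 (by strong duality, equal to the primal optimum)
2. C1, C2, u ≥ 0
3. (0, 0), (2.5, 0), (0, 5)
4. u = 0, v = 5, z = 25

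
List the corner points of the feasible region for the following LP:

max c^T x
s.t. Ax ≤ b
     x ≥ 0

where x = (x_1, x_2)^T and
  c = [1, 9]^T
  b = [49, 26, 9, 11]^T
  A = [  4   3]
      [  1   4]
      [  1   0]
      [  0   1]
Each vertex is the intersection of two constraint boundaries that also satisfies all remaining constraints:
  x_1 = 0 and x_2 = 0 → (0, 0)
  x_1 = 9 and x_2 = 0 → (9, 0)
  x_1 + 4x_2 = 26 and x_1 = 9 → (9, 4.25)
  x_1 + 4x_2 = 26 and x_1 = 0 → (0, 6.5)

Vertices: (0, 0), (9, 0), (9, 4.25), (0, 6.5)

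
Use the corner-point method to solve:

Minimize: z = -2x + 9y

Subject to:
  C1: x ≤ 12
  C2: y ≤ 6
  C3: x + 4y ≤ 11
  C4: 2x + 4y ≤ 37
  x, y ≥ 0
x = 11, y = 0, z = -22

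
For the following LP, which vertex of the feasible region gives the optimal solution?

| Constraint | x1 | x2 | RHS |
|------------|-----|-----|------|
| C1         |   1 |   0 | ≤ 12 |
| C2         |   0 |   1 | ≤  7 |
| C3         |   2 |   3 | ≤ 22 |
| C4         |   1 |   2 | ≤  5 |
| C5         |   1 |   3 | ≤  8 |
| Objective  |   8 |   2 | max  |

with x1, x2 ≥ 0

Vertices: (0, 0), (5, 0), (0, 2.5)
Evaluating z = 8x1 + 2x2 at each vertex:
  (0, 0): z = 0
  (5, 0): z = 40
  (0, 2.5): z = 5

The largest value is z = 40, attained at (5, 0).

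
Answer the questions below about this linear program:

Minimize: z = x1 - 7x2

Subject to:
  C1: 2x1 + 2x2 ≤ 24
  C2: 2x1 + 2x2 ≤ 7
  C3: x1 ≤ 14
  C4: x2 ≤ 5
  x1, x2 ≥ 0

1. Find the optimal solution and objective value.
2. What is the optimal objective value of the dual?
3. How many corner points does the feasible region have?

1. x1 = 0, x2 = 3.5, z = -24.5
2. -24.5 (by strong duality, equal to the primal optimum)
3. 3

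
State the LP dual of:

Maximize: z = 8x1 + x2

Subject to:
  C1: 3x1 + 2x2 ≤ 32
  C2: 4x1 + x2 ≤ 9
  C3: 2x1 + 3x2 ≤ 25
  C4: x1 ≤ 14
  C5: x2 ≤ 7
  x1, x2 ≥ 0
Minimize: z = 32y1 + 9y2 + 25y3 + 14y4 + 7y5

Subject to:
  C1: -3y1 - 4y2 - 2y3 - y4 ≤ -8
  C2: -2y1 - y2 - 3y3 - y5 ≤ -1
  y1, y2, y3, y4, y5 ≥ 0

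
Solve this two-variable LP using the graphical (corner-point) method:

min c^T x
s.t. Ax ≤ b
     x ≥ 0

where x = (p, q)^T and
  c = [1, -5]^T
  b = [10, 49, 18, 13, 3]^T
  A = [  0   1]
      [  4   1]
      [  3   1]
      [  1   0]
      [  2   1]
Each vertex is the intersection of two constraint boundaries that also satisfies all remaining constraints:
  p = 0 and q = 0 → (0, 0)
  2p + q = 3 and q = 0 → (1.5, 0)
  2p + q = 3 and p = 0 → (0, 3)

Evaluating z = p - 5q at each vertex:
  (0, 0): z = 0
  (1.5, 0): z = 1.5
  (0, 3): z = -15

The minimum is at (0, 3) with z = -15.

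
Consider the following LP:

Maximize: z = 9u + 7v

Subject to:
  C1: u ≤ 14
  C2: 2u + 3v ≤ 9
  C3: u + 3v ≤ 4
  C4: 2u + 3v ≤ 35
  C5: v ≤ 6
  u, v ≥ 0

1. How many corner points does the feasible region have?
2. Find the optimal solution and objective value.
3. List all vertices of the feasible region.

1. 3
2. u = 4, v = 0, z = 36
3. (0, 0), (4, 0), (0, 1.333)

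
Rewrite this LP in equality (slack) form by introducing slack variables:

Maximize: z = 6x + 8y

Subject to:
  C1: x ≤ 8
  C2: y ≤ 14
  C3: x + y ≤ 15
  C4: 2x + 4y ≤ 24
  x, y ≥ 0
max z = 6x + 8y

s.t.
  x + s1 = 8
  y + s2 = 14
  x + y + s3 = 15
  2x + 4y + s4 = 24
  x, y, s1, s2, s3, s4 ≥ 0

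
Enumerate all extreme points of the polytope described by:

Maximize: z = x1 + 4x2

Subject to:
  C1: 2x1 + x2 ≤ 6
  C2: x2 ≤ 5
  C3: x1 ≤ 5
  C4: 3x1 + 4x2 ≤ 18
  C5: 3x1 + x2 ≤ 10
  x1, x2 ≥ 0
Each vertex is the intersection of two constraint boundaries that also satisfies all remaining constraints:
  x1 = 0 and x2 = 0 → (0, 0)
  2x1 + x2 = 6 and x2 = 0 → (3, 0)
  2x1 + x2 = 6 and 3x1 + 4x2 = 18 → (1.2, 3.6)
  3x1 + 4x2 = 18 and x1 = 0 → (0, 4.5)

Vertices: (0, 0), (3, 0), (1.2, 3.6), (0, 4.5)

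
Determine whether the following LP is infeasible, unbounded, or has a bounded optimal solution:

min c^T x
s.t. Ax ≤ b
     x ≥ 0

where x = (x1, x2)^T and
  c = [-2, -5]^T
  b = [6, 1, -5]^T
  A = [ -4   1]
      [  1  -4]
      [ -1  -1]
Feasible point: (0, 5) satisfies every constraint, so the LP is feasible.
Direction d = (1, 1): for each constraint row a, a·d ≤ 0 —
  (-4)(1) + (1)(1) = -3 ≤ 0
  (1)(1) + (-4)(1) = -3 ≤ 0
  (-1)(1) + (-1)(1) = -2 ≤ 0
and d ≥ 0, so (0, 5) + t·d stays feasible for every t ≥ 0. Along this ray z = -2x1 - 5x2 changes by -7 per unit t, so z → −∞.

Unbounded — the objective can decrease without bound over the feasible region.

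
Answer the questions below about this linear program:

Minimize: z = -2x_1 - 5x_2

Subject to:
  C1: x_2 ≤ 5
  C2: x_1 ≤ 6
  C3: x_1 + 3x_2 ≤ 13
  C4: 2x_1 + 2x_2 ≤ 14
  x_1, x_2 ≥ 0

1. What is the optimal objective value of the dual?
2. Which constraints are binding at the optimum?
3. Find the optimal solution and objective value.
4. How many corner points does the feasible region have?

1. -23 (by strong duality, equal to the primal optimum)
2. C3, C4
3. x_1 = 4, x_2 = 3, z = -23
4. 5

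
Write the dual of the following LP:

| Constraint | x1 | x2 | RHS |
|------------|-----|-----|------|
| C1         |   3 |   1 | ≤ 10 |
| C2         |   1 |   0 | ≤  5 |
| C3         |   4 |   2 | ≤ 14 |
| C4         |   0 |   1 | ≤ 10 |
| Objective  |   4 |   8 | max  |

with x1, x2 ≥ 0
Minimize: z = 10y1 + 5y2 + 14y3 + 10y4

Subject to:
  C1: -3y1 - y2 - 4y3 ≤ -4
  C2: -y1 - 2y3 - y4 ≤ -8
  y1, y2, y3, y4 ≥ 0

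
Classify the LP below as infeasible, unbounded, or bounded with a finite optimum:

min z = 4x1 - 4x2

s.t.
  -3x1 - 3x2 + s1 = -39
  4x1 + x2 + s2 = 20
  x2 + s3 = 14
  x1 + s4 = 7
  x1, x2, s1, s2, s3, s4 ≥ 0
The point (0, 14) satisfies every constraint, so the LP is feasible; the constraints give x1 ≤ 7 and x2 ≤ 14, which with x1, x2 ≥ 0 keep the feasible region inside a bounded box. A feasible, bounded LP attains a finite optimum at a vertex.

Evaluating z = 4x1 - 4x2 at each vertex:
  (2.333, 10.67): z = -33.33
  (1.5, 14): z = -50
  (0, 14): z = -56
  (0, 13): z = -52

Feasible with finite optimum z* = -56 at (0, 14).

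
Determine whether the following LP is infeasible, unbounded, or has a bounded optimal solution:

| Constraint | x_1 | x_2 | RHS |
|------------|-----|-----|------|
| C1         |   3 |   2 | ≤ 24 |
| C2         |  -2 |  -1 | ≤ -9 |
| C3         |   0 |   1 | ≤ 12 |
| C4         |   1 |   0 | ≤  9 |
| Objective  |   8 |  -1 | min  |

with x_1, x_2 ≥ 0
The point (0, 12) satisfies every constraint, so the LP is feasible; the constraints give x_1 ≤ 9 and x_2 ≤ 12, which with x_1, x_2 ≥ 0 keep the feasible region inside a bounded box. A feasible, bounded LP attains a finite optimum at a vertex.

Evaluating z = 8x_1 - x_2 at each vertex:
  (4.5, 0): z = 36
  (8, 0): z = 64
  (0, 12): z = -12
  (0, 9): z = -9

Feasible with finite optimum z* = -12 at (0, 12).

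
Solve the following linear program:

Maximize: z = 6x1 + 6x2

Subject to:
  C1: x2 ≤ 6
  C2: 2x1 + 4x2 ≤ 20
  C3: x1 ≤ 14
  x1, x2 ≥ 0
Each vertex is the intersection of two constraint boundaries that also satisfies all remaining constraints:
  x1 = 0 and x2 = 0 → (0, 0)
  2x1 + 4x2 = 20 and x2 = 0 → (10, 0)
  2x1 + 4x2 = 20 and x1 = 0 → (0, 5)

Evaluating z = 6x1 + 6x2 at each vertex:
  (0, 0): z = 0
  (10, 0): z = 60
  (0, 5): z = 30

The maximum is at (10, 0) with z = 60.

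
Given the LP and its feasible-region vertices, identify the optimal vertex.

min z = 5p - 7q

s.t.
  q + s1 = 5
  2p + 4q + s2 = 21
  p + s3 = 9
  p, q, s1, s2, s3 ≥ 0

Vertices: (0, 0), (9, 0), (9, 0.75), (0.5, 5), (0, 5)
Evaluating z = 5p - 7q at each vertex:
  (0, 0): z = 0
  (9, 0): z = 45
  (9, 0.75): z = 39.75
  (0.5, 5): z = -32.5
  (0, 5): z = -35

The smallest value is z = -35, attained at (0, 5).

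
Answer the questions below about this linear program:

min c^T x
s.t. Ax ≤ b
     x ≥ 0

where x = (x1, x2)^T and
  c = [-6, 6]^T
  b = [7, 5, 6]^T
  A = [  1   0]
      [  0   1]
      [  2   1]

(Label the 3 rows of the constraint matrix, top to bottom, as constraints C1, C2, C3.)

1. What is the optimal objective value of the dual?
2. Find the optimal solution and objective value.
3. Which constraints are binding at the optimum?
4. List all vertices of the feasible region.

1. -18 (by strong duality, equal to the primal optimum)
2. x1 = 3, x2 = 0, z = -18
3. C3, x2 ≥ 0
4. (0, 0), (3, 0), (0.5, 5), (0, 5)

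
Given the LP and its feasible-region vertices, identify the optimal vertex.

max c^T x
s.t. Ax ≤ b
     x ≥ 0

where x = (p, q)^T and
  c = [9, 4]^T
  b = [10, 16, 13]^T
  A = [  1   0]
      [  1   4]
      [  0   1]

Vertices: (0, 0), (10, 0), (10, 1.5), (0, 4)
(10, 1.5) with z = 96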